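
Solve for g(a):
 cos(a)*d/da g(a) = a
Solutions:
 g(a) = C1 + Integral(a/cos(a), a)


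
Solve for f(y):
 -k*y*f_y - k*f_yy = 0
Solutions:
 f(y) = C1 + C2*erf(sqrt(2)*y/2)


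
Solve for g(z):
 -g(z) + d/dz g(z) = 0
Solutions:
 g(z) = C1*exp(z)


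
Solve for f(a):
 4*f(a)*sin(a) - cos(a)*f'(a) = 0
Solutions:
 f(a) = C1/cos(a)^4


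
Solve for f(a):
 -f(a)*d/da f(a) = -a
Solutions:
 f(a) = -sqrt(C1 + a^2)
 f(a) = sqrt(C1 + a^2)


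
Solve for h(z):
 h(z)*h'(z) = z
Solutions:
 h(z) = -sqrt(C1 + z^2)
 h(z) = sqrt(C1 + z^2)


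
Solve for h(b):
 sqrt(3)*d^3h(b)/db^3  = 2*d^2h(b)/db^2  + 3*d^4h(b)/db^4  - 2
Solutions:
 h(b) = C1 + C2*b + b^2/2 + (C3*sin(sqrt(21)*b/6) + C4*cos(sqrt(21)*b/6))*exp(sqrt(3)*b/6)


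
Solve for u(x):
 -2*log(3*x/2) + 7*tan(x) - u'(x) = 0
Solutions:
 u(x) = C1 - 2*x*log(x) - 2*x*log(3) + 2*x*log(2) + 2*x - 7*log(cos(x))


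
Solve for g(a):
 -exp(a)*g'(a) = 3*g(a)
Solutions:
 g(a) = C1*exp(3*exp(-a))


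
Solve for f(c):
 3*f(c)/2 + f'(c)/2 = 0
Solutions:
 f(c) = C1*exp(-3*c)


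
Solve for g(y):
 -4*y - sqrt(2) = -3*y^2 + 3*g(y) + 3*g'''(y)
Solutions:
 g(y) = C3*exp(-y) + y^2 - 4*y/3 + (C1*sin(sqrt(3)*y/2) + C2*cos(sqrt(3)*y/2))*exp(y/2) - sqrt(2)/3


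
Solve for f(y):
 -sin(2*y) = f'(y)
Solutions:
 f(y) = C1 + cos(2*y)/2


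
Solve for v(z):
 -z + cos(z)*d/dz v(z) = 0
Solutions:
 v(z) = C1 + Integral(z/cos(z), z)


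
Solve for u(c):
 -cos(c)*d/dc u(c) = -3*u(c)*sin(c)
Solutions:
 u(c) = C1/cos(c)^3


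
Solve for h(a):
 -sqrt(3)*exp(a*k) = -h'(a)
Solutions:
 h(a) = C1 + sqrt(3)*exp(a*k)/k


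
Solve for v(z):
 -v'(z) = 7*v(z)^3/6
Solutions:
 v(z) = -sqrt(3)*sqrt(-1/(C1 - 7*z))
 v(z) = sqrt(3)*sqrt(-1/(C1 - 7*z))


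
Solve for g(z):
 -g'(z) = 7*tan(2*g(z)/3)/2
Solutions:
 g(z) = -3*asin(C1*exp(-7*z/3))/2 + 3*pi/2
 g(z) = 3*asin(C1*exp(-7*z/3))/2


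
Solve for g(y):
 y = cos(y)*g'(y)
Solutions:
 g(y) = C1 + Integral(y/cos(y), y)


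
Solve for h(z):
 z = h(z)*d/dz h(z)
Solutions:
 h(z) = -sqrt(C1 + z^2)
 h(z) = sqrt(C1 + z^2)


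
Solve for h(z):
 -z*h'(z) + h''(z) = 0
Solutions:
 h(z) = C1 + C2*erfi(sqrt(2)*z/2)


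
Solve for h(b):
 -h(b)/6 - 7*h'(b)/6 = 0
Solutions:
 h(b) = C1*exp(-b/7)


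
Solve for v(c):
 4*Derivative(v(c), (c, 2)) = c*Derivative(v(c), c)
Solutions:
 v(c) = C1 + C2*erfi(sqrt(2)*c/4)


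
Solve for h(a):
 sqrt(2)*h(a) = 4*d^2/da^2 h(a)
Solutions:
 h(a) = C1*exp(-2^(1/4)*a/2) + C2*exp(2^(1/4)*a/2)


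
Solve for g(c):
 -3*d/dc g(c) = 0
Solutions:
 g(c) = C1


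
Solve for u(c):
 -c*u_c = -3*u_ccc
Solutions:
 u(c) = C1 + Integral(C2*airyai(3^(2/3)*c/3) + C3*airybi(3^(2/3)*c/3), c)


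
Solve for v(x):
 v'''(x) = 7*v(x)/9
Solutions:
 v(x) = C3*exp(21^(1/3)*x/3) + (C1*sin(3^(5/6)*7^(1/3)*x/6) + C2*cos(3^(5/6)*7^(1/3)*x/6))*exp(-21^(1/3)*x/6)


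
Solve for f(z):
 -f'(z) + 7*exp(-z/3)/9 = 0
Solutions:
 f(z) = C1 - 7*exp(-z/3)/3


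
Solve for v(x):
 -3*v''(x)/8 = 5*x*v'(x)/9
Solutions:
 v(x) = C1 + C2*erf(2*sqrt(15)*x/9)


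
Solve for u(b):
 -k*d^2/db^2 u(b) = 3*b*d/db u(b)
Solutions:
 u(b) = C1 + C2*sqrt(k)*erf(sqrt(6)*b*sqrt(1/k)/2)


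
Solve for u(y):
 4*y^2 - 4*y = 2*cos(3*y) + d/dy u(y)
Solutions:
 u(y) = C1 + 4*y^3/3 - 2*y^2 - 2*sin(3*y)/3


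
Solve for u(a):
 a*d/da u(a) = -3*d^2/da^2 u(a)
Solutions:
 u(a) = C1 + C2*erf(sqrt(6)*a/6)


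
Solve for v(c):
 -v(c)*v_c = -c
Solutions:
 v(c) = -sqrt(C1 + c^2)
 v(c) = sqrt(C1 + c^2)


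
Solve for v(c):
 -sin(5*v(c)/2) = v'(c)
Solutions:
 v(c) = -2*acos((-C1 - exp(5*c))/(C1 - exp(5*c)))/5 + 4*pi/5
 v(c) = 2*acos((-C1 - exp(5*c))/(C1 - exp(5*c)))/5


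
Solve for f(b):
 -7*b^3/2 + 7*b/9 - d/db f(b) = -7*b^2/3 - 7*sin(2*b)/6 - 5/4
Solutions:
 f(b) = C1 - 7*b^4/8 + 7*b^3/9 + 7*b^2/18 + 5*b/4 - 7*cos(2*b)/12


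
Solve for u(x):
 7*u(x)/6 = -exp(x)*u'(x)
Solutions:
 u(x) = C1*exp(7*exp(-x)/6)


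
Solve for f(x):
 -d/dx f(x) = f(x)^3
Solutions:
 f(x) = -sqrt(2)*sqrt(-1/(C1 - x))/2
 f(x) = sqrt(2)*sqrt(-1/(C1 - x))/2


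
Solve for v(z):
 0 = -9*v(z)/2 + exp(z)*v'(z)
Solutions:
 v(z) = C1*exp(-9*exp(-z)/2)


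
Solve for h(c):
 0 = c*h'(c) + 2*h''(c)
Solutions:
 h(c) = C1 + C2*erf(c/2)


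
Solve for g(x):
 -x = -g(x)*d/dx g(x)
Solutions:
 g(x) = -sqrt(C1 + x^2)
 g(x) = sqrt(C1 + x^2)


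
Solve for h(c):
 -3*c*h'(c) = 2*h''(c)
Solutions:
 h(c) = C1 + C2*erf(sqrt(3)*c/2)


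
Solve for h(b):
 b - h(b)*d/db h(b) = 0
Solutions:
 h(b) = -sqrt(C1 + b^2)
 h(b) = sqrt(C1 + b^2)


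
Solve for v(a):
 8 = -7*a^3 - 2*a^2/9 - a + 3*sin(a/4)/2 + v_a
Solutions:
 v(a) = C1 + 7*a^4/4 + 2*a^3/27 + a^2/2 + 8*a + 6*cos(a/4)


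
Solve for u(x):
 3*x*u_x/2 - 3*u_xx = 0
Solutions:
 u(x) = C1 + C2*erfi(x/2)


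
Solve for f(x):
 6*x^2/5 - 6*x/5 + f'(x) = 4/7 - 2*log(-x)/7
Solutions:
 f(x) = C1 - 2*x^3/5 + 3*x^2/5 - 2*x*log(-x)/7 + 6*x/7


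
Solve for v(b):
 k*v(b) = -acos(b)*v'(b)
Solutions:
 v(b) = C1*exp(-k*Integral(1/acos(b), b))


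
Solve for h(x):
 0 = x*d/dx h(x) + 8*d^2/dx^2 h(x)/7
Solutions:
 h(x) = C1 + C2*erf(sqrt(7)*x/4)


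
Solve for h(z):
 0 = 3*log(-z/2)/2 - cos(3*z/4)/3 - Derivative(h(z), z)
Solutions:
 h(z) = C1 + 3*z*log(-z)/2 - 3*z/2 - 3*z*log(2)/2 - 4*sin(3*z/4)/9


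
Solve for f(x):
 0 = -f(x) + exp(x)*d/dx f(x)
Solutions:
 f(x) = C1*exp(-exp(-x))


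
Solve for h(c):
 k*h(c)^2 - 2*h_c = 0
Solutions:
 h(c) = -2/(C1 + c*k)


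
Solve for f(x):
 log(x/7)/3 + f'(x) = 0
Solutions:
 f(x) = C1 - x*log(x)/3 + x/3 + x*log(7)/3


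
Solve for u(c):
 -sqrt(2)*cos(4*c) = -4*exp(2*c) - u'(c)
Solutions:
 u(c) = C1 - 2*exp(2*c) + sqrt(2)*sin(4*c)/4


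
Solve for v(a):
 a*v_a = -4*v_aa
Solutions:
 v(a) = C1 + C2*erf(sqrt(2)*a/4)


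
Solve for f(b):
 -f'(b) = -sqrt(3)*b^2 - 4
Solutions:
 f(b) = C1 + sqrt(3)*b^3/3 + 4*b


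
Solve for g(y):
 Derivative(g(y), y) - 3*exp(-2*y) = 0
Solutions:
 g(y) = C1 - 3*exp(-2*y)/2


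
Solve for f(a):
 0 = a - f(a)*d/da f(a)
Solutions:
 f(a) = -sqrt(C1 + a^2)
 f(a) = sqrt(C1 + a^2)


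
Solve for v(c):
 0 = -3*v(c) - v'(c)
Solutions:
 v(c) = C1*exp(-3*c)


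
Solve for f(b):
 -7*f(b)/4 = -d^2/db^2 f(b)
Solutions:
 f(b) = C1*exp(-sqrt(7)*b/2) + C2*exp(sqrt(7)*b/2)


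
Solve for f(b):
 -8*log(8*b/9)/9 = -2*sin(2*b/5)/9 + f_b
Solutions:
 f(b) = C1 - 8*b*log(b)/9 - 8*b*log(2)/3 + 8*b/9 + 16*b*log(3)/9 - 5*cos(2*b/5)/9


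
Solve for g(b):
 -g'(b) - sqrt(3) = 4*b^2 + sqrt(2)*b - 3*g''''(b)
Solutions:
 g(b) = C1 + C4*exp(3^(2/3)*b/3) - 4*b^3/3 - sqrt(2)*b^2/2 - sqrt(3)*b + (C2*sin(3^(1/6)*b/2) + C3*cos(3^(1/6)*b/2))*exp(-3^(2/3)*b/6)


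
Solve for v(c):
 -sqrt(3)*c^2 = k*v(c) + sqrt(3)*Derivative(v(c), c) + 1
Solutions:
 v(c) = C1*exp(-sqrt(3)*c*k/3) - sqrt(3)*c^2/k + 6*c/k^2 - 1/k - 6*sqrt(3)/k^3


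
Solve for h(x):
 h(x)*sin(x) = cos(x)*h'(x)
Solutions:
 h(x) = C1/cos(x)


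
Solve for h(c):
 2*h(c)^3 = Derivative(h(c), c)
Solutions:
 h(c) = -sqrt(2)*sqrt(-1/(C1 + 2*c))/2
 h(c) = sqrt(2)*sqrt(-1/(C1 + 2*c))/2


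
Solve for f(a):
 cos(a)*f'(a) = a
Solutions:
 f(a) = C1 + Integral(a/cos(a), a)


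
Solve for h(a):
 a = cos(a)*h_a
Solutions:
 h(a) = C1 + Integral(a/cos(a), a)


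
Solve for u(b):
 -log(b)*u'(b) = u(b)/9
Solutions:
 u(b) = C1*exp(-li(b)/9)


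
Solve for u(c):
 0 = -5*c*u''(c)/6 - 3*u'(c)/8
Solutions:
 u(c) = C1 + C2*c^(11/20)


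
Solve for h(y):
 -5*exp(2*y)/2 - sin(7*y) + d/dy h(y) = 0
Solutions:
 h(y) = C1 + 5*exp(2*y)/4 - cos(7*y)/7


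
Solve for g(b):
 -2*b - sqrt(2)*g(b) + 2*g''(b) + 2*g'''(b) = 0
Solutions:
 g(b) = C1*exp(-b*(2*2^(2/3)/(-4 + sqrt(-16 + (4 - 27*sqrt(2))^2) + 27*sqrt(2))^(1/3) + 4 + 2^(1/3)*(-4 + sqrt(-16 + (4 - 27*sqrt(2))^2) + 27*sqrt(2))^(1/3))/12)*sin(2^(1/3)*sqrt(3)*b*(-(-4 + sqrt(-16 + (4 - 27*sqrt(2))^2) + 27*sqrt(2))^(1/3) + 2*2^(1/3)/(-4 + sqrt(-16 + (4 - 27*sqrt(2))^2) + 27*sqrt(2))^(1/3))/12) + C2*exp(-b*(2*2^(2/3)/(-4 + sqrt(-16 + (4 - 27*sqrt(2))^2) + 27*sqrt(2))^(1/3) + 4 + 2^(1/3)*(-4 + sqrt(-16 + (4 - 27*sqrt(2))^2) + 27*sqrt(2))^(1/3))/12)*cos(2^(1/3)*sqrt(3)*b*(-(-4 + sqrt(-16 + (4 - 27*sqrt(2))^2) + 27*sqrt(2))^(1/3) + 2*2^(1/3)/(-4 + sqrt(-16 + (4 - 27*sqrt(2))^2) + 27*sqrt(2))^(1/3))/12) + C3*exp(b*(-2 + 2*2^(2/3)/(-4 + sqrt(-16 + (4 - 27*sqrt(2))^2) + 27*sqrt(2))^(1/3) + 2^(1/3)*(-4 + sqrt(-16 + (4 - 27*sqrt(2))^2) + 27*sqrt(2))^(1/3))/6) - sqrt(2)*b


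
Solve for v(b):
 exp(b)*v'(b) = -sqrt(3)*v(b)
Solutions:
 v(b) = C1*exp(sqrt(3)*exp(-b))


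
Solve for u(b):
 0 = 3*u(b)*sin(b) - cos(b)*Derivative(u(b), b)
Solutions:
 u(b) = C1/cos(b)^3


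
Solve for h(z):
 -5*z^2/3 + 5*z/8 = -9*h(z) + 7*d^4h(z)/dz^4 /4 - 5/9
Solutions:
 h(z) = C1*exp(-sqrt(6)*7^(3/4)*z/7) + C2*exp(sqrt(6)*7^(3/4)*z/7) + C3*sin(sqrt(6)*7^(3/4)*z/7) + C4*cos(sqrt(6)*7^(3/4)*z/7) + 5*z^2/27 - 5*z/72 - 5/81


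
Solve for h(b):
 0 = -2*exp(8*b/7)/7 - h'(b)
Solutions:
 h(b) = C1 - exp(8*b/7)/4


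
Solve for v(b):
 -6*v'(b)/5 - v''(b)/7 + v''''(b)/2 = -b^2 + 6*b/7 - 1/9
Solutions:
 v(b) = C1 + C2*exp(-b*(5*2^(2/3)*2205^(1/3)/(sqrt(1749279) + 1323)^(1/3) + 1050^(1/3)*(sqrt(1749279) + 1323)^(1/3))/210)*sin(3^(1/6)*b*(-3^(2/3)*350^(1/3)*(sqrt(1749279) + 1323)^(1/3) + 15*2^(2/3)*245^(1/3)/(sqrt(1749279) + 1323)^(1/3))/210) + C3*exp(-b*(5*2^(2/3)*2205^(1/3)/(sqrt(1749279) + 1323)^(1/3) + 1050^(1/3)*(sqrt(1749279) + 1323)^(1/3))/210)*cos(3^(1/6)*b*(-3^(2/3)*350^(1/3)*(sqrt(1749279) + 1323)^(1/3) + 15*2^(2/3)*245^(1/3)/(sqrt(1749279) + 1323)^(1/3))/210) + C4*exp(b*(5*2^(2/3)*2205^(1/3)/(sqrt(1749279) + 1323)^(1/3) + 1050^(1/3)*(sqrt(1749279) + 1323)^(1/3))/105) + 5*b^3/18 - 115*b^2/252 + 355*b/1764


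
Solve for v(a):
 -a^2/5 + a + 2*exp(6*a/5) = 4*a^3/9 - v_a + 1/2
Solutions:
 v(a) = C1 + a^4/9 + a^3/15 - a^2/2 + a/2 - 5*exp(6*a/5)/3


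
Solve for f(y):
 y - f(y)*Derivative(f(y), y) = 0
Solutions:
 f(y) = -sqrt(C1 + y^2)
 f(y) = sqrt(C1 + y^2)


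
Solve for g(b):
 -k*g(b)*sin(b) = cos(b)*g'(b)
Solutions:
 g(b) = C1*exp(k*log(cos(b)))


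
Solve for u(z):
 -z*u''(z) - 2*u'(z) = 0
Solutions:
 u(z) = C1 + C2/z


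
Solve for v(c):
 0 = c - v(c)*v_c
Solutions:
 v(c) = -sqrt(C1 + c^2)
 v(c) = sqrt(C1 + c^2)


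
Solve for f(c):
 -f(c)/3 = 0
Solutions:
 f(c) = 0


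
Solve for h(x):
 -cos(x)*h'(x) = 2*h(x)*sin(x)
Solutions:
 h(x) = C1*cos(x)^2


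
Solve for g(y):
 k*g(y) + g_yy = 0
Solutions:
 g(y) = C1*exp(-y*sqrt(-k)) + C2*exp(y*sqrt(-k))


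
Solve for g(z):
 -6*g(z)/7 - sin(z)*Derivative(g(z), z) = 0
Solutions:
 g(z) = C1*(cos(z) + 1)^(3/7)/(cos(z) - 1)^(3/7)


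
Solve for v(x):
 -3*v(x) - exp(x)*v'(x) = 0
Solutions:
 v(x) = C1*exp(3*exp(-x))


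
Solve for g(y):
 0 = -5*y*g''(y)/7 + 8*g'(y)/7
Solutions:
 g(y) = C1 + C2*y^(13/5)


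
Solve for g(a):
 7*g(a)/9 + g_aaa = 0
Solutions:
 g(a) = C3*exp(-21^(1/3)*a/3) + (C1*sin(3^(5/6)*7^(1/3)*a/6) + C2*cos(3^(5/6)*7^(1/3)*a/6))*exp(21^(1/3)*a/6)


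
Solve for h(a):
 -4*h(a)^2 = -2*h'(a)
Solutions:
 h(a) = -1/(C1 + 2*a)


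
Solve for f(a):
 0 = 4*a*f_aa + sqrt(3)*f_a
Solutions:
 f(a) = C1 + C2*a^(1 - sqrt(3)/4)


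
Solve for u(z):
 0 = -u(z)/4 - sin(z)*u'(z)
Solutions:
 u(z) = C1*(cos(z) + 1)^(1/8)/(cos(z) - 1)^(1/8)


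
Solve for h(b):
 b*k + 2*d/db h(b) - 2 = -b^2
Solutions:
 h(b) = C1 - b^3/6 - b^2*k/4 + b


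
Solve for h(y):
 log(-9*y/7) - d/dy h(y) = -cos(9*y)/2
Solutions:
 h(y) = C1 + y*log(-y) - y*log(7) - y + 2*y*log(3) + sin(9*y)/18


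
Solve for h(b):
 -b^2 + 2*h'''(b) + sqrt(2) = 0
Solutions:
 h(b) = C1 + C2*b + C3*b^2 + b^5/120 - sqrt(2)*b^3/12


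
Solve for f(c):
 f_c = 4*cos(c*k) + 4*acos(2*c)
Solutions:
 f(c) = C1 + 4*c*acos(2*c) - 2*sqrt(1 - 4*c^2) + 4*Piecewise((sin(c*k)/k, Ne(k, 0)), (c, True))


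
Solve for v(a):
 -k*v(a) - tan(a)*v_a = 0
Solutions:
 v(a) = C1*exp(-k*log(sin(a)))


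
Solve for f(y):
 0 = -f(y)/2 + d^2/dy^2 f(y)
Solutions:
 f(y) = C1*exp(-sqrt(2)*y/2) + C2*exp(sqrt(2)*y/2)


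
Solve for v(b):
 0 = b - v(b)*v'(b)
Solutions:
 v(b) = -sqrt(C1 + b^2)
 v(b) = sqrt(C1 + b^2)


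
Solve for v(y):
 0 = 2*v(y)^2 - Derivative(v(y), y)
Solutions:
 v(y) = -1/(C1 + 2*y)


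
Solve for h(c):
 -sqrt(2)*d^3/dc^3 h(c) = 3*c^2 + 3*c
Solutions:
 h(c) = C1 + C2*c + C3*c^2 - sqrt(2)*c^5/40 - sqrt(2)*c^4/16


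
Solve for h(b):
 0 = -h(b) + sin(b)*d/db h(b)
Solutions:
 h(b) = C1*sqrt(cos(b) - 1)/sqrt(cos(b) + 1)


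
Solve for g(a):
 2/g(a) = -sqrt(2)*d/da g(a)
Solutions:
 g(a) = -sqrt(C1 - 2*sqrt(2)*a)
 g(a) = sqrt(C1 - 2*sqrt(2)*a)


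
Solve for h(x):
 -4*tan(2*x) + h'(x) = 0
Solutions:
 h(x) = C1 - 2*log(cos(2*x))


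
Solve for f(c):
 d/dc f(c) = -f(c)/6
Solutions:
 f(c) = C1*exp(-c/6)


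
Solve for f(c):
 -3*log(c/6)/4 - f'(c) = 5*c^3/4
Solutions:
 f(c) = C1 - 5*c^4/16 - 3*c*log(c)/4 + 3*c/4 + 3*c*log(6)/4


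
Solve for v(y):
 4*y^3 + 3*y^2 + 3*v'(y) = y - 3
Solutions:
 v(y) = C1 - y^4/3 - y^3/3 + y^2/6 - y


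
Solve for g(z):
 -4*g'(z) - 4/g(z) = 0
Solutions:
 g(z) = -sqrt(C1 - 2*z)
 g(z) = sqrt(C1 - 2*z)


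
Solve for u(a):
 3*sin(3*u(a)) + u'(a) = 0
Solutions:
 u(a) = -acos((-C1 - exp(18*a))/(C1 - exp(18*a)))/3 + 2*pi/3
 u(a) = acos((-C1 - exp(18*a))/(C1 - exp(18*a)))/3


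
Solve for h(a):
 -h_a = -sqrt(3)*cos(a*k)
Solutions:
 h(a) = C1 + sqrt(3)*sin(a*k)/k


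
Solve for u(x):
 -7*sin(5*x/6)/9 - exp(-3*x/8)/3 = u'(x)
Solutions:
 u(x) = C1 + 14*cos(5*x/6)/15 + 8*exp(-3*x/8)/9


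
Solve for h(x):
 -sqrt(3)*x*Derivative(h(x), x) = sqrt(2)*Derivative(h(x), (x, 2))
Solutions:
 h(x) = C1 + C2*erf(6^(1/4)*x/2)


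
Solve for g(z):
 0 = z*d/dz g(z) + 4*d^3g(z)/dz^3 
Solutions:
 g(z) = C1 + Integral(C2*airyai(-2^(1/3)*z/2) + C3*airybi(-2^(1/3)*z/2), z)


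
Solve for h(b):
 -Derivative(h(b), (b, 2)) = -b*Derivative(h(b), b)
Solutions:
 h(b) = C1 + C2*erfi(sqrt(2)*b/2)


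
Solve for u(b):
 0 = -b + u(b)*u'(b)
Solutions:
 u(b) = -sqrt(C1 + b^2)
 u(b) = sqrt(C1 + b^2)


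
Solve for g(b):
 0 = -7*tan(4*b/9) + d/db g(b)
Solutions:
 g(b) = C1 - 63*log(cos(4*b/9))/4


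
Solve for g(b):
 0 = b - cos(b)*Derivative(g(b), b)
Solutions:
 g(b) = C1 + Integral(b/cos(b), b)


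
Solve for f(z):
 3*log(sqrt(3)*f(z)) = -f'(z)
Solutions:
 2*Integral(1/(2*log(_y) + log(3)), (_y, f(z)))/3 = C1 - z


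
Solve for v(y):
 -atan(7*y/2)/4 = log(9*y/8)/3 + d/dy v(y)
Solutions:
 v(y) = C1 - y*log(y)/3 - y*atan(7*y/2)/4 - 2*y*log(3)/3 + y/3 + y*log(2) + log(49*y^2 + 4)/28


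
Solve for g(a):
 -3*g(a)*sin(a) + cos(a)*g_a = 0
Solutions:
 g(a) = C1/cos(a)^3


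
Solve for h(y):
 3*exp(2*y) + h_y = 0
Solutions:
 h(y) = C1 - 3*exp(2*y)/2


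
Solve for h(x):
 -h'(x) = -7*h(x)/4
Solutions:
 h(x) = C1*exp(7*x/4)


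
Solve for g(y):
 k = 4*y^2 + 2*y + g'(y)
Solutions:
 g(y) = C1 + k*y - 4*y^3/3 - y^2


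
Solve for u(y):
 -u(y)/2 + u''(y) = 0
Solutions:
 u(y) = C1*exp(-sqrt(2)*y/2) + C2*exp(sqrt(2)*y/2)


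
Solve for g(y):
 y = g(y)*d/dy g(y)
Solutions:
 g(y) = -sqrt(C1 + y^2)
 g(y) = sqrt(C1 + y^2)


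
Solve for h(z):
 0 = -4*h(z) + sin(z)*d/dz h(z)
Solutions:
 h(z) = C1*(cos(z)^2 - 2*cos(z) + 1)/(cos(z)^2 + 2*cos(z) + 1)


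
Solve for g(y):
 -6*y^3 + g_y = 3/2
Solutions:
 g(y) = C1 + 3*y^4/2 + 3*y/2


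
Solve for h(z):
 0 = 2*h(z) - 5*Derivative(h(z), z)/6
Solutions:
 h(z) = C1*exp(12*z/5)


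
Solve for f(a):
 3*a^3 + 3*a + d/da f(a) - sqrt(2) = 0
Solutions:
 f(a) = C1 - 3*a^4/4 - 3*a^2/2 + sqrt(2)*a


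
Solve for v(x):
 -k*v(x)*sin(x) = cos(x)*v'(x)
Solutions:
 v(x) = C1*exp(k*log(cos(x)))


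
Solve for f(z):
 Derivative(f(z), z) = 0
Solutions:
 f(z) = C1


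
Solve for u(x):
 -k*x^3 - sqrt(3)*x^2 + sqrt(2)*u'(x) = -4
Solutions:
 u(x) = C1 + sqrt(2)*k*x^4/8 + sqrt(6)*x^3/6 - 2*sqrt(2)*x


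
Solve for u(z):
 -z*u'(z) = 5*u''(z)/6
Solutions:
 u(z) = C1 + C2*erf(sqrt(15)*z/5)


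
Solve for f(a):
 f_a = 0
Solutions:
 f(a) = C1


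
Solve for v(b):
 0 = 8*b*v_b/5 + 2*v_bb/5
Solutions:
 v(b) = C1 + C2*erf(sqrt(2)*b)


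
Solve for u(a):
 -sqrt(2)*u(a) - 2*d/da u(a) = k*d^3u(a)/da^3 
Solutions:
 u(a) = C1*exp(2^(1/3)*a*(6^(1/3)*(sqrt(6)*sqrt((27 + 16/k)/k^2) + 9*sqrt(2)/k)^(1/3)/12 - 2^(1/3)*3^(5/6)*I*(sqrt(6)*sqrt((27 + 16/k)/k^2) + 9*sqrt(2)/k)^(1/3)/12 + 4/(k*(-3^(1/3) + 3^(5/6)*I)*(sqrt(6)*sqrt((27 + 16/k)/k^2) + 9*sqrt(2)/k)^(1/3)))) + C2*exp(2^(1/3)*a*(6^(1/3)*(sqrt(6)*sqrt((27 + 16/k)/k^2) + 9*sqrt(2)/k)^(1/3)/12 + 2^(1/3)*3^(5/6)*I*(sqrt(6)*sqrt((27 + 16/k)/k^2) + 9*sqrt(2)/k)^(1/3)/12 - 4/(k*(3^(1/3) + 3^(5/6)*I)*(sqrt(6)*sqrt((27 + 16/k)/k^2) + 9*sqrt(2)/k)^(1/3)))) + C3*exp(6^(1/3)*a*(-2^(1/3)*(sqrt(6)*sqrt((27 + 16/k)/k^2) + 9*sqrt(2)/k)^(1/3) + 4*3^(1/3)/(k*(sqrt(6)*sqrt((27 + 16/k)/k^2) + 9*sqrt(2)/k)^(1/3)))/6)


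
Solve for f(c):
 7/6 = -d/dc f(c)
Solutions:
 f(c) = C1 - 7*c/6


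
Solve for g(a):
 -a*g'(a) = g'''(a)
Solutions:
 g(a) = C1 + Integral(C2*airyai(-a) + C3*airybi(-a), a)


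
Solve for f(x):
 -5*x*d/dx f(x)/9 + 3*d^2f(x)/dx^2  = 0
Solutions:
 f(x) = C1 + C2*erfi(sqrt(30)*x/18)


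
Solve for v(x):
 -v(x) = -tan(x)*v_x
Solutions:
 v(x) = C1*sin(x)


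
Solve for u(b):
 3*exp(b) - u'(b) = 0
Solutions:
 u(b) = C1 + 3*exp(b)


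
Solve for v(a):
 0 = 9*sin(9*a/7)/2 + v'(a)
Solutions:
 v(a) = C1 + 7*cos(9*a/7)/2


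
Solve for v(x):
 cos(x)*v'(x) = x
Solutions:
 v(x) = C1 + Integral(x/cos(x), x)


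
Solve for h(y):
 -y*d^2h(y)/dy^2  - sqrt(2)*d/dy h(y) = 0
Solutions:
 h(y) = C1 + C2*y^(1 - sqrt(2))


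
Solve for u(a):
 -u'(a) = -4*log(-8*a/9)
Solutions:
 u(a) = C1 + 4*a*log(-a) + 4*a*(-2*log(3) - 1 + 3*log(2))


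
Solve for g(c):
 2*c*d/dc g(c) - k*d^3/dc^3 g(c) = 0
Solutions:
 g(c) = C1 + Integral(C2*airyai(2^(1/3)*c*(1/k)^(1/3)) + C3*airybi(2^(1/3)*c*(1/k)^(1/3)), c)


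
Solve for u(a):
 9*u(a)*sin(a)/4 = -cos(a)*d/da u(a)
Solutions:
 u(a) = C1*cos(a)^(9/4)


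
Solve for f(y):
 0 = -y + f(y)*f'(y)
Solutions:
 f(y) = -sqrt(C1 + y^2)
 f(y) = sqrt(C1 + y^2)


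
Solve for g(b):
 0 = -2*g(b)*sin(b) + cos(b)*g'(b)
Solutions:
 g(b) = C1/cos(b)^2


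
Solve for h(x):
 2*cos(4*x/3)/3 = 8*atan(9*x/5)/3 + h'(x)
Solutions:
 h(x) = C1 - 8*x*atan(9*x/5)/3 + 20*log(81*x^2 + 25)/27 + sin(4*x/3)/2


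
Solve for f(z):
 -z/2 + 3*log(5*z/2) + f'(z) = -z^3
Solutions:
 f(z) = C1 - z^4/4 + z^2/4 - 3*z*log(z) - 3*z*log(5) + 3*z*log(2) + 3*z


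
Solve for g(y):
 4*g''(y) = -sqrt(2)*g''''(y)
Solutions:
 g(y) = C1 + C2*y + C3*sin(2^(3/4)*y) + C4*cos(2^(3/4)*y)


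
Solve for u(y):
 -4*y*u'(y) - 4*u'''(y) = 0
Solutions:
 u(y) = C1 + Integral(C2*airyai(-y) + C3*airybi(-y), y)


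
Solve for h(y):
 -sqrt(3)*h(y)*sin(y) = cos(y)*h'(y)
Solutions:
 h(y) = C1*cos(y)^(sqrt(3))


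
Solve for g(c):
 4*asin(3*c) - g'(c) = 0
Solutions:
 g(c) = C1 + 4*c*asin(3*c) + 4*sqrt(1 - 9*c^2)/3


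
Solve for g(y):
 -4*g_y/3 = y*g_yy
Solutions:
 g(y) = C1 + C2/y^(1/3)


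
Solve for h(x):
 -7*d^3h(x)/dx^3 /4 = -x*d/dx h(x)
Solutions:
 h(x) = C1 + Integral(C2*airyai(14^(2/3)*x/7) + C3*airybi(14^(2/3)*x/7), x)


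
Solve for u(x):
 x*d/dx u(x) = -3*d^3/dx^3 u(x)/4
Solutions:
 u(x) = C1 + Integral(C2*airyai(-6^(2/3)*x/3) + C3*airybi(-6^(2/3)*x/3), x)


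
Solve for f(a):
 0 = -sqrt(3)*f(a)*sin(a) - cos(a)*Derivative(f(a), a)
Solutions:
 f(a) = C1*cos(a)^(sqrt(3))


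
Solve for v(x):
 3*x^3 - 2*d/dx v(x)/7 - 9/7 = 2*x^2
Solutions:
 v(x) = C1 + 21*x^4/8 - 7*x^3/3 - 9*x/2


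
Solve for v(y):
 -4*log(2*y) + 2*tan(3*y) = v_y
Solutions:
 v(y) = C1 - 4*y*log(y) - 4*y*log(2) + 4*y - 2*log(cos(3*y))/3


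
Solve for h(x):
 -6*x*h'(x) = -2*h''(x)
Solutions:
 h(x) = C1 + C2*erfi(sqrt(6)*x/2)


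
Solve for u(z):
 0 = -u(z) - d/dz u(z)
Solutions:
 u(z) = C1*exp(-z)


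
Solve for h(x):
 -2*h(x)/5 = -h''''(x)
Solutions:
 h(x) = C1*exp(-2^(1/4)*5^(3/4)*x/5) + C2*exp(2^(1/4)*5^(3/4)*x/5) + C3*sin(2^(1/4)*5^(3/4)*x/5) + C4*cos(2^(1/4)*5^(3/4)*x/5)


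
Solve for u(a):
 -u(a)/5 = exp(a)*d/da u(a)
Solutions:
 u(a) = C1*exp(exp(-a)/5)


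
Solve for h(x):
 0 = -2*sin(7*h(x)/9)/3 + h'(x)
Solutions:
 -2*x/3 + 9*log(cos(7*h(x)/9) - 1)/14 - 9*log(cos(7*h(x)/9) + 1)/14 = C1


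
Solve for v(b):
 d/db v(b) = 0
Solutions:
 v(b) = C1


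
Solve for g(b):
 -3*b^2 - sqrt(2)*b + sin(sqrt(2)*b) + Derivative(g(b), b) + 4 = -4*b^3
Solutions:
 g(b) = C1 - b^4 + b^3 + sqrt(2)*b^2/2 - 4*b + sqrt(2)*cos(sqrt(2)*b)/2


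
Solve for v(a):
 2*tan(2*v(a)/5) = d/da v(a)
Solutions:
 v(a) = -5*asin(C1*exp(4*a/5))/2 + 5*pi/2
 v(a) = 5*asin(C1*exp(4*a/5))/2


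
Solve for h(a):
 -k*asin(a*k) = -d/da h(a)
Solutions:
 h(a) = C1 + k*Piecewise((a*asin(a*k) + sqrt(-a^2*k^2 + 1)/k, Ne(k, 0)), (0, True))


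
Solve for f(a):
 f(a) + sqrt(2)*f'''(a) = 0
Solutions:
 f(a) = C3*exp(-2^(5/6)*a/2) + (C1*sin(2^(5/6)*sqrt(3)*a/4) + C2*cos(2^(5/6)*sqrt(3)*a/4))*exp(2^(5/6)*a/4)


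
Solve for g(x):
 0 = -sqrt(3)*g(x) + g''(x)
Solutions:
 g(x) = C1*exp(-3^(1/4)*x) + C2*exp(3^(1/4)*x)


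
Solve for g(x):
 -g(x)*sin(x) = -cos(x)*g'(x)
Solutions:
 g(x) = C1/cos(x)


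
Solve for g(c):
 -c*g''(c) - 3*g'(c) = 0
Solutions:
 g(c) = C1 + C2/c^2


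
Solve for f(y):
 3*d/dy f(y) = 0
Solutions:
 f(y) = C1


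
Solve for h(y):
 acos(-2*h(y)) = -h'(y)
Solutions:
 Integral(1/acos(-2*_y), (_y, h(y))) = C1 - y


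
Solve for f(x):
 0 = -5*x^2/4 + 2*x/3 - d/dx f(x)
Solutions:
 f(x) = C1 - 5*x^3/12 + x^2/3


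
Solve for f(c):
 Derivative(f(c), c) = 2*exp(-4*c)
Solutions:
 f(c) = C1 - exp(-4*c)/2


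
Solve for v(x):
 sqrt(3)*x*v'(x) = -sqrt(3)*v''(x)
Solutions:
 v(x) = C1 + C2*erf(sqrt(2)*x/2)


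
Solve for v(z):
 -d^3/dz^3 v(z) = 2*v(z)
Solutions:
 v(z) = C3*exp(-2^(1/3)*z) + (C1*sin(2^(1/3)*sqrt(3)*z/2) + C2*cos(2^(1/3)*sqrt(3)*z/2))*exp(2^(1/3)*z/2)


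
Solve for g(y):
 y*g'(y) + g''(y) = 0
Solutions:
 g(y) = C1 + C2*erf(sqrt(2)*y/2)


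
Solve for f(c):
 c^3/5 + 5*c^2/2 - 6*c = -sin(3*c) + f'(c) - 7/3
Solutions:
 f(c) = C1 + c^4/20 + 5*c^3/6 - 3*c^2 + 7*c/3 - cos(3*c)/3


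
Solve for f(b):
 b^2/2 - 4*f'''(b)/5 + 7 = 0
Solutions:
 f(b) = C1 + C2*b + C3*b^2 + b^5/96 + 35*b^3/24


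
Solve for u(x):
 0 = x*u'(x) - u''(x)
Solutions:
 u(x) = C1 + C2*erfi(sqrt(2)*x/2)


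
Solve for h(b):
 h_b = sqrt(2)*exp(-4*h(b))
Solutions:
 h(b) = log(-I*(C1 + 4*sqrt(2)*b)^(1/4))
 h(b) = log(I*(C1 + 4*sqrt(2)*b)^(1/4))
 h(b) = log(-(C1 + 4*sqrt(2)*b)^(1/4))
 h(b) = log(C1 + 4*sqrt(2)*b)/4


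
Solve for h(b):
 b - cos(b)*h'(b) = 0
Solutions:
 h(b) = C1 + Integral(b/cos(b), b)


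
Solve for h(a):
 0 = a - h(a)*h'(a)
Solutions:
 h(a) = -sqrt(C1 + a^2)
 h(a) = sqrt(C1 + a^2)


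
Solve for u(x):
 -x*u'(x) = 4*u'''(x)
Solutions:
 u(x) = C1 + Integral(C2*airyai(-2^(1/3)*x/2) + C3*airybi(-2^(1/3)*x/2), x)


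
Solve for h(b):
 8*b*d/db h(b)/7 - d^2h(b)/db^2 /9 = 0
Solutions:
 h(b) = C1 + C2*erfi(6*sqrt(7)*b/7)


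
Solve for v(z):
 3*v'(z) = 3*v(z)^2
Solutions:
 v(z) = -1/(C1 + z)


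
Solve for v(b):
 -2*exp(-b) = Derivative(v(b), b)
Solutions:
 v(b) = C1 + 2*exp(-b)


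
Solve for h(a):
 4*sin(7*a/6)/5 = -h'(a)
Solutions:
 h(a) = C1 + 24*cos(7*a/6)/35


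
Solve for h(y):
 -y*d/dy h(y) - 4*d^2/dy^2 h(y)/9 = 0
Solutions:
 h(y) = C1 + C2*erf(3*sqrt(2)*y/4)


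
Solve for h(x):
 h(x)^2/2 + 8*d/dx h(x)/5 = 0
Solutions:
 h(x) = 16/(C1 + 5*x)


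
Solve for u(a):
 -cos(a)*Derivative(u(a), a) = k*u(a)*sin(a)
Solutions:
 u(a) = C1*exp(k*log(cos(a)))


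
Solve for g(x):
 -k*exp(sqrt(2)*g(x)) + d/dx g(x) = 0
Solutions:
 g(x) = sqrt(2)*(2*log(-1/(C1 + k*x)) - log(2))/4


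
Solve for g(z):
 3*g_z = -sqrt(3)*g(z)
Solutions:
 g(z) = C1*exp(-sqrt(3)*z/3)


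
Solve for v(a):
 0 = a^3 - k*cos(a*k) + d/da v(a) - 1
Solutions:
 v(a) = C1 - a^4/4 + a + sin(a*k)


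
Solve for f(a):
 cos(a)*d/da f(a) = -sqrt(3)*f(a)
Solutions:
 f(a) = C1*(sin(a) - 1)^(sqrt(3)/2)/(sin(a) + 1)^(sqrt(3)/2)


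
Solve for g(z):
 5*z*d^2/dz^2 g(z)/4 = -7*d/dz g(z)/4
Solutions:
 g(z) = C1 + C2/z^(2/5)


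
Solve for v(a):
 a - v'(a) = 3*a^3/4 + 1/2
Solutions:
 v(a) = C1 - 3*a^4/16 + a^2/2 - a/2


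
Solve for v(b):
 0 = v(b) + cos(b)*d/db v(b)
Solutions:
 v(b) = C1*sqrt(sin(b) - 1)/sqrt(sin(b) + 1)


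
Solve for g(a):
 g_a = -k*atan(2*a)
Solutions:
 g(a) = C1 - k*(a*atan(2*a) - log(4*a^2 + 1)/4)


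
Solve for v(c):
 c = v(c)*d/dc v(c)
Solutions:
 v(c) = -sqrt(C1 + c^2)
 v(c) = sqrt(C1 + c^2)


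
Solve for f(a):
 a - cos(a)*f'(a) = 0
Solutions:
 f(a) = C1 + Integral(a/cos(a), a)


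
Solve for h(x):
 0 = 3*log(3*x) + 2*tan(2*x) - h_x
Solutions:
 h(x) = C1 + 3*x*log(x) - 3*x + 3*x*log(3) - log(cos(2*x))


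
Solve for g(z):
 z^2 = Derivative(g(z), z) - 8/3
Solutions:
 g(z) = C1 + z^3/3 + 8*z/3


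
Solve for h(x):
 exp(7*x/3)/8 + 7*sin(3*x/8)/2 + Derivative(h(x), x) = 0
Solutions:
 h(x) = C1 - 3*exp(7*x/3)/56 + 28*cos(3*x/8)/3


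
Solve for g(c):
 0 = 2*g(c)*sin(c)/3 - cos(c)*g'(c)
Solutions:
 g(c) = C1/cos(c)^(2/3)


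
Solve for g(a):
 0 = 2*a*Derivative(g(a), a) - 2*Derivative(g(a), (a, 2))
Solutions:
 g(a) = C1 + C2*erfi(sqrt(2)*a/2)


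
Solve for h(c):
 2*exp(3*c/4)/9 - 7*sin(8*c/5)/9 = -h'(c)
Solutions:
 h(c) = C1 - 8*exp(3*c/4)/27 - 35*cos(8*c/5)/72


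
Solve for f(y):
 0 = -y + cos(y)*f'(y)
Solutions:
 f(y) = C1 + Integral(y/cos(y), y)


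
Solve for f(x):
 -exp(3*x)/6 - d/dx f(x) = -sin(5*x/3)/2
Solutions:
 f(x) = C1 - exp(3*x)/18 - 3*cos(5*x/3)/10


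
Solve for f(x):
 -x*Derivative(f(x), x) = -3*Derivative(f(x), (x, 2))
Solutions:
 f(x) = C1 + C2*erfi(sqrt(6)*x/6)


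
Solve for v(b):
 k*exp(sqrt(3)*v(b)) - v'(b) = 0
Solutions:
 v(b) = sqrt(3)*(2*log(-1/(C1 + b*k)) - log(3))/6


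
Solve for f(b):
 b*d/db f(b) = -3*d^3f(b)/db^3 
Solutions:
 f(b) = C1 + Integral(C2*airyai(-3^(2/3)*b/3) + C3*airybi(-3^(2/3)*b/3), b)


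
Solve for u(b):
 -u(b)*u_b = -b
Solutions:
 u(b) = -sqrt(C1 + b^2)
 u(b) = sqrt(C1 + b^2)


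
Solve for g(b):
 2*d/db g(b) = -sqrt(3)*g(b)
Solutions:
 g(b) = C1*exp(-sqrt(3)*b/2)


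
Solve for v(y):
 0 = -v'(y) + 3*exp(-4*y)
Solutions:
 v(y) = C1 - 3*exp(-4*y)/4


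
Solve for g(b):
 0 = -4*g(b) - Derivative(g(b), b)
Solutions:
 g(b) = C1*exp(-4*b)


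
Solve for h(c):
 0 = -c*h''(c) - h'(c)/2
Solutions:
 h(c) = C1 + C2*sqrt(c)


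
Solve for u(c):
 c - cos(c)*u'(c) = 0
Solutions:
 u(c) = C1 + Integral(c/cos(c), c)


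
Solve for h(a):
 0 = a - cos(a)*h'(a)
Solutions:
 h(a) = C1 + Integral(a/cos(a), a)


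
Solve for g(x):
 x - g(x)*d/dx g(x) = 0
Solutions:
 g(x) = -sqrt(C1 + x^2)
 g(x) = sqrt(C1 + x^2)


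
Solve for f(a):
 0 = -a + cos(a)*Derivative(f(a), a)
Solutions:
 f(a) = C1 + Integral(a/cos(a), a)


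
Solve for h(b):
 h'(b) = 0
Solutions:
 h(b) = C1


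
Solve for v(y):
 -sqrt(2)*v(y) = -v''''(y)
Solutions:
 v(y) = C1*exp(-2^(1/8)*y) + C2*exp(2^(1/8)*y) + C3*sin(2^(1/8)*y) + C4*cos(2^(1/8)*y)


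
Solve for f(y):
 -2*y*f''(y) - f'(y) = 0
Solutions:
 f(y) = C1 + C2*sqrt(y)


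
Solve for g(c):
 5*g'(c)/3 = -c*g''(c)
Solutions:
 g(c) = C1 + C2/c^(2/3)


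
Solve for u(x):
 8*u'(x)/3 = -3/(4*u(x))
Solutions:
 u(x) = -sqrt(C1 - 9*x)/4
 u(x) = sqrt(C1 - 9*x)/4


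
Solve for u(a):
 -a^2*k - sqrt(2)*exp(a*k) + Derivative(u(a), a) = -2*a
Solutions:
 u(a) = C1 + a^3*k/3 - a^2 + sqrt(2)*exp(a*k)/k


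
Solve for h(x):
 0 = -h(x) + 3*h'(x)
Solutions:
 h(x) = C1*exp(x/3)


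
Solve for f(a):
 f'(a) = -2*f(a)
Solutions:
 f(a) = C1*exp(-2*a)


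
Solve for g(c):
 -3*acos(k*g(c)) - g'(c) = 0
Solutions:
 Integral(1/acos(_y*k), (_y, g(c))) = C1 - 3*c


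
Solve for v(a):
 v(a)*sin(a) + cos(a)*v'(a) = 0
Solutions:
 v(a) = C1*cos(a)


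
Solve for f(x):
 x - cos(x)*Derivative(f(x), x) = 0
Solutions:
 f(x) = C1 + Integral(x/cos(x), x)


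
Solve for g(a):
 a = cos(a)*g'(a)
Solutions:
 g(a) = C1 + Integral(a/cos(a), a)


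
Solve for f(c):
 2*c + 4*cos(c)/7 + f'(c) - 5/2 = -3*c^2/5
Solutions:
 f(c) = C1 - c^3/5 - c^2 + 5*c/2 - 4*sin(c)/7


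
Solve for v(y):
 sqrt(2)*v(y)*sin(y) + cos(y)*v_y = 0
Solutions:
 v(y) = C1*cos(y)^(sqrt(2))


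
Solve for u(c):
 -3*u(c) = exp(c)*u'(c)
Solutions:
 u(c) = C1*exp(3*exp(-c))


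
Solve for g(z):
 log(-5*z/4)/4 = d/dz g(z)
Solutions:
 g(z) = C1 + z*log(-z)/4 + z*(-2*log(2) - 1 + log(5))/4


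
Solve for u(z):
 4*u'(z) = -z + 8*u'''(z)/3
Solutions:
 u(z) = C1 + C2*exp(-sqrt(6)*z/2) + C3*exp(sqrt(6)*z/2) - z^2/8


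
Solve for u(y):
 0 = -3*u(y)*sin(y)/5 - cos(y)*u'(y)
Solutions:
 u(y) = C1*cos(y)^(3/5)


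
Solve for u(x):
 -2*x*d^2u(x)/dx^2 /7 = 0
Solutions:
 u(x) = C1 + C2*x


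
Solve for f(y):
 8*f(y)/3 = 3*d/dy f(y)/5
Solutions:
 f(y) = C1*exp(40*y/9)


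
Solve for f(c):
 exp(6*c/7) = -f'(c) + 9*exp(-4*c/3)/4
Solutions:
 f(c) = C1 - 7*exp(6*c/7)/6 - 27*exp(-4*c/3)/16


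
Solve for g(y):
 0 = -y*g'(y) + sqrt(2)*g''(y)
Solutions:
 g(y) = C1 + C2*erfi(2^(1/4)*y/2)


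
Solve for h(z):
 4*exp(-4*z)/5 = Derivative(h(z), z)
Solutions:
 h(z) = C1 - exp(-4*z)/5


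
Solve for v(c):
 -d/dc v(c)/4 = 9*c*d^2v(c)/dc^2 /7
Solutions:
 v(c) = C1 + C2*c^(29/36)


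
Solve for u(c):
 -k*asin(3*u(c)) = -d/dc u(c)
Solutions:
 Integral(1/asin(3*_y), (_y, u(c))) = C1 + c*k


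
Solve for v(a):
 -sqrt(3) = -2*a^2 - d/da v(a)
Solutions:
 v(a) = C1 - 2*a^3/3 + sqrt(3)*a


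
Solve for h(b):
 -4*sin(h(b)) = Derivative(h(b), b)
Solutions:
 h(b) = -acos((-C1 - exp(8*b))/(C1 - exp(8*b))) + 2*pi
 h(b) = acos((-C1 - exp(8*b))/(C1 - exp(8*b)))


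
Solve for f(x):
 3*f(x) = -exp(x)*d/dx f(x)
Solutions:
 f(x) = C1*exp(3*exp(-x))


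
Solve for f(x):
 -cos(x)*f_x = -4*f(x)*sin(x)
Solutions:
 f(x) = C1/cos(x)^4


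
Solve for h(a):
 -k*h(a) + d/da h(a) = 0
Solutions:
 h(a) = C1*exp(a*k)


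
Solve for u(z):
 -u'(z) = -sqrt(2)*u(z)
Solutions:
 u(z) = C1*exp(sqrt(2)*z)


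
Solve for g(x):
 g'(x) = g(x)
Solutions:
 g(x) = C1*exp(x)


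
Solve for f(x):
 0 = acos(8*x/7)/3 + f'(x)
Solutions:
 f(x) = C1 - x*acos(8*x/7)/3 + sqrt(49 - 64*x^2)/24


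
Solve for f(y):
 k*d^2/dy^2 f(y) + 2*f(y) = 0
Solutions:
 f(y) = C1*exp(-sqrt(2)*y*sqrt(-1/k)) + C2*exp(sqrt(2)*y*sqrt(-1/k))


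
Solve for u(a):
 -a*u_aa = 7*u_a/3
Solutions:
 u(a) = C1 + C2/a^(4/3)


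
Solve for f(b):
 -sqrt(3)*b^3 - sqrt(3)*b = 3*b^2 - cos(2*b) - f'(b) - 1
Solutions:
 f(b) = C1 + sqrt(3)*b^4/4 + b^3 + sqrt(3)*b^2/2 - b - sin(2*b)/2


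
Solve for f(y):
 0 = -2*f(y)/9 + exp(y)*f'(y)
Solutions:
 f(y) = C1*exp(-2*exp(-y)/9)


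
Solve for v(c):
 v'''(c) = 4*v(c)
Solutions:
 v(c) = C3*exp(2^(2/3)*c) + (C1*sin(2^(2/3)*sqrt(3)*c/2) + C2*cos(2^(2/3)*sqrt(3)*c/2))*exp(-2^(2/3)*c/2)


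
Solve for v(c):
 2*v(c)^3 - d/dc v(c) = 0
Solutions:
 v(c) = -sqrt(2)*sqrt(-1/(C1 + 2*c))/2
 v(c) = sqrt(2)*sqrt(-1/(C1 + 2*c))/2


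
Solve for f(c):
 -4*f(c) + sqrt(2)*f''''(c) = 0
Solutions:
 f(c) = C1*exp(-2^(3/8)*c) + C2*exp(2^(3/8)*c) + C3*sin(2^(3/8)*c) + C4*cos(2^(3/8)*c)


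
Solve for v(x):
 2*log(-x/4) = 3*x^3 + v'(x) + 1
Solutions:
 v(x) = C1 - 3*x^4/4 + 2*x*log(-x) + x*(-3 - 4*log(2))


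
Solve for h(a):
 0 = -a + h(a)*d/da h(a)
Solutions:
 h(a) = -sqrt(C1 + a^2)
 h(a) = sqrt(C1 + a^2)


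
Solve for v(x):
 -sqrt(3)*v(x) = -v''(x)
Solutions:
 v(x) = C1*exp(-3^(1/4)*x) + C2*exp(3^(1/4)*x)


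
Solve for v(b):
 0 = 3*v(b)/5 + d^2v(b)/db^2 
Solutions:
 v(b) = C1*sin(sqrt(15)*b/5) + C2*cos(sqrt(15)*b/5)


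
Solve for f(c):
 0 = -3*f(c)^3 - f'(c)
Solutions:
 f(c) = -sqrt(2)*sqrt(-1/(C1 - 3*c))/2
 f(c) = sqrt(2)*sqrt(-1/(C1 - 3*c))/2


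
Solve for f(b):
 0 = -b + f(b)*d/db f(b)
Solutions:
 f(b) = -sqrt(C1 + b^2)
 f(b) = sqrt(C1 + b^2)


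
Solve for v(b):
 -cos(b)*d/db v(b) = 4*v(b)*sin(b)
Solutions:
 v(b) = C1*cos(b)^4


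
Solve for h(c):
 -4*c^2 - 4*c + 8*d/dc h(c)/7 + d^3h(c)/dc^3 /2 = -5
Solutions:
 h(c) = C1 + C2*sin(4*sqrt(7)*c/7) + C3*cos(4*sqrt(7)*c/7) + 7*c^3/6 + 7*c^2/4 - 119*c/16


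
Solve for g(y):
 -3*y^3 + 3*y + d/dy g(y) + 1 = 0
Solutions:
 g(y) = C1 + 3*y^4/4 - 3*y^2/2 - y


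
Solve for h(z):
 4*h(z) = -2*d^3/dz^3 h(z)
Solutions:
 h(z) = C3*exp(-2^(1/3)*z) + (C1*sin(2^(1/3)*sqrt(3)*z/2) + C2*cos(2^(1/3)*sqrt(3)*z/2))*exp(2^(1/3)*z/2)


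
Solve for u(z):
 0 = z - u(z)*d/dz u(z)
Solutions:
 u(z) = -sqrt(C1 + z^2)
 u(z) = sqrt(C1 + z^2)


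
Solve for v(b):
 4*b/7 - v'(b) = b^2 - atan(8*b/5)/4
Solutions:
 v(b) = C1 - b^3/3 + 2*b^2/7 + b*atan(8*b/5)/4 - 5*log(64*b^2 + 25)/64


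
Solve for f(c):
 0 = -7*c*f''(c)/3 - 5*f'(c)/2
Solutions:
 f(c) = C1 + C2/c^(1/14)


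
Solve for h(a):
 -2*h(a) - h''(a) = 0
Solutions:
 h(a) = C1*sin(sqrt(2)*a) + C2*cos(sqrt(2)*a)


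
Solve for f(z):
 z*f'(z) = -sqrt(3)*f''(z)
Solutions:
 f(z) = C1 + C2*erf(sqrt(2)*3^(3/4)*z/6)


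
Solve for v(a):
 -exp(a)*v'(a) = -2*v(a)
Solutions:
 v(a) = C1*exp(-2*exp(-a))


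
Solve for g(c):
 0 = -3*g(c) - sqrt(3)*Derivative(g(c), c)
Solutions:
 g(c) = C1*exp(-sqrt(3)*c)


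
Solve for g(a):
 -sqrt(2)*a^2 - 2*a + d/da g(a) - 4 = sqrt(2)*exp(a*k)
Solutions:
 g(a) = C1 + sqrt(2)*a^3/3 + a^2 + 4*a + sqrt(2)*exp(a*k)/k


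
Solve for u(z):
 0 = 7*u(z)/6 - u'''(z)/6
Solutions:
 u(z) = C3*exp(7^(1/3)*z) + (C1*sin(sqrt(3)*7^(1/3)*z/2) + C2*cos(sqrt(3)*7^(1/3)*z/2))*exp(-7^(1/3)*z/2)


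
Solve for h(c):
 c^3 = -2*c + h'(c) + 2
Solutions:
 h(c) = C1 + c^4/4 + c^2 - 2*c


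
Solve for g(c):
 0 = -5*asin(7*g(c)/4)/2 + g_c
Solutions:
 Integral(1/asin(7*_y/4), (_y, g(c))) = C1 + 5*c/2


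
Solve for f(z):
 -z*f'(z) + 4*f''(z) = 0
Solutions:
 f(z) = C1 + C2*erfi(sqrt(2)*z/4)


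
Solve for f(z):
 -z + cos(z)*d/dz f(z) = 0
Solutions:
 f(z) = C1 + Integral(z/cos(z), z)


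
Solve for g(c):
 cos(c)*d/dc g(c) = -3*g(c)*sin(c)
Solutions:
 g(c) = C1*cos(c)^3


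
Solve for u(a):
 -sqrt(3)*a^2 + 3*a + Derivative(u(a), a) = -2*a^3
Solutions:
 u(a) = C1 - a^4/2 + sqrt(3)*a^3/3 - 3*a^2/2


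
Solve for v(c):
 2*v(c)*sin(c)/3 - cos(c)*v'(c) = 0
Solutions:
 v(c) = C1/cos(c)^(2/3)


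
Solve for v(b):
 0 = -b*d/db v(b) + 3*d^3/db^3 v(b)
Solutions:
 v(b) = C1 + Integral(C2*airyai(3^(2/3)*b/3) + C3*airybi(3^(2/3)*b/3), b)


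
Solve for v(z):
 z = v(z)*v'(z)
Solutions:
 v(z) = -sqrt(C1 + z^2)
 v(z) = sqrt(C1 + z^2)


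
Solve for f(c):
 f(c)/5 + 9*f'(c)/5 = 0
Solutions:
 f(c) = C1*exp(-c/9)


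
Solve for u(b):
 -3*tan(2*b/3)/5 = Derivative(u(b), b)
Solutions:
 u(b) = C1 + 9*log(cos(2*b/3))/10


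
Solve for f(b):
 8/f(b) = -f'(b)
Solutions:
 f(b) = -sqrt(C1 - 16*b)
 f(b) = sqrt(C1 - 16*b)


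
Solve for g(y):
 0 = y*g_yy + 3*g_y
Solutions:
 g(y) = C1 + C2/y^2


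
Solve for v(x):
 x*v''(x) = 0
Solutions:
 v(x) = C1 + C2*x


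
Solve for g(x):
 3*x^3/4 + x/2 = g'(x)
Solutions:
 g(x) = C1 + 3*x^4/16 + x^2/4


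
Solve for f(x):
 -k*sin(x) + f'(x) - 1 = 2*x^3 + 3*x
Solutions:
 f(x) = C1 - k*cos(x) + x^4/2 + 3*x^2/2 + x


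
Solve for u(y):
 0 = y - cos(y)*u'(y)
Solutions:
 u(y) = C1 + Integral(y/cos(y), y)


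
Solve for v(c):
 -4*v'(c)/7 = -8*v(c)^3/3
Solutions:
 v(c) = -sqrt(6)*sqrt(-1/(C1 + 14*c))/2
 v(c) = sqrt(6)*sqrt(-1/(C1 + 14*c))/2


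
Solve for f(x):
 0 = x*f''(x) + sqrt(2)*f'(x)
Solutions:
 f(x) = C1 + C2*x^(1 - sqrt(2))


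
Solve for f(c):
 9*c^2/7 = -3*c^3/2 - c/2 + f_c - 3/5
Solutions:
 f(c) = C1 + 3*c^4/8 + 3*c^3/7 + c^2/4 + 3*c/5


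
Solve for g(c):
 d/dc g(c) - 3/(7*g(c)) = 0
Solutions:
 g(c) = -sqrt(C1 + 42*c)/7
 g(c) = sqrt(C1 + 42*c)/7


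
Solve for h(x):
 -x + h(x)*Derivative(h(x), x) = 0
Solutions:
 h(x) = -sqrt(C1 + x^2)
 h(x) = sqrt(C1 + x^2)


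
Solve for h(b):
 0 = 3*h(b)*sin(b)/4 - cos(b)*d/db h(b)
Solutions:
 h(b) = C1/cos(b)^(3/4)


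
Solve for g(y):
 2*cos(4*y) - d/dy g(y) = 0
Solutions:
 g(y) = C1 + sin(4*y)/2


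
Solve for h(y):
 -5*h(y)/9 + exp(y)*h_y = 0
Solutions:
 h(y) = C1*exp(-5*exp(-y)/9)


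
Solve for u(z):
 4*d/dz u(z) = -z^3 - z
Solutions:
 u(z) = C1 - z^4/16 - z^2/8


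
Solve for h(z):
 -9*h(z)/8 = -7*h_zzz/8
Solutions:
 h(z) = C3*exp(21^(2/3)*z/7) + (C1*sin(3*3^(1/6)*7^(2/3)*z/14) + C2*cos(3*3^(1/6)*7^(2/3)*z/14))*exp(-21^(2/3)*z/14)


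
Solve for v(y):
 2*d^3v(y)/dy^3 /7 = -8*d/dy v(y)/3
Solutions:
 v(y) = C1 + C2*sin(2*sqrt(21)*y/3) + C3*cos(2*sqrt(21)*y/3)


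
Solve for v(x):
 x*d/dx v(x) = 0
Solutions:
 v(x) = C1


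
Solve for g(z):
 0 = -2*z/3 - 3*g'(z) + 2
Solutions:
 g(z) = C1 - z^2/9 + 2*z/3


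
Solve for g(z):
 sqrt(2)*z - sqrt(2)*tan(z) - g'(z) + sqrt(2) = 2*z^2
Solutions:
 g(z) = C1 - 2*z^3/3 + sqrt(2)*z^2/2 + sqrt(2)*z + sqrt(2)*log(cos(z))


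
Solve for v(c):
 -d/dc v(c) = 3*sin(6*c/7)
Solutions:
 v(c) = C1 + 7*cos(6*c/7)/2


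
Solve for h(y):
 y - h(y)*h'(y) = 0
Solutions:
 h(y) = -sqrt(C1 + y^2)
 h(y) = sqrt(C1 + y^2)


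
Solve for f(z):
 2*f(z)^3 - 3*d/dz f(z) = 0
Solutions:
 f(z) = -sqrt(6)*sqrt(-1/(C1 + 2*z))/2
 f(z) = sqrt(6)*sqrt(-1/(C1 + 2*z))/2


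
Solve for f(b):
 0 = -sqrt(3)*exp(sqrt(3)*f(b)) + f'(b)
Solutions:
 f(b) = sqrt(3)*(2*log(-1/(C1 + sqrt(3)*b)) - log(3))/6


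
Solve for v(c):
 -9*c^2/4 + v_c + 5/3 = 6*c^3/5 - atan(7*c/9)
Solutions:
 v(c) = C1 + 3*c^4/10 + 3*c^3/4 - c*atan(7*c/9) - 5*c/3 + 9*log(49*c^2 + 81)/14


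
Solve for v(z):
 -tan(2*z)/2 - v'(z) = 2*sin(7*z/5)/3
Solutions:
 v(z) = C1 + log(cos(2*z))/4 + 10*cos(7*z/5)/21


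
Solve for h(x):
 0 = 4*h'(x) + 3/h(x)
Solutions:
 h(x) = -sqrt(C1 - 6*x)/2
 h(x) = sqrt(C1 - 6*x)/2


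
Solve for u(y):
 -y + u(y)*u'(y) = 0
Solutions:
 u(y) = -sqrt(C1 + y^2)
 u(y) = sqrt(C1 + y^2)


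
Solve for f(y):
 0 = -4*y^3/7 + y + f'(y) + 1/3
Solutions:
 f(y) = C1 + y^4/7 - y^2/2 - y/3


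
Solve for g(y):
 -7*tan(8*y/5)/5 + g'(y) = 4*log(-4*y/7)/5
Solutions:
 g(y) = C1 + 4*y*log(-y)/5 - 4*y*log(7)/5 - 4*y/5 + 8*y*log(2)/5 - 7*log(cos(8*y/5))/8


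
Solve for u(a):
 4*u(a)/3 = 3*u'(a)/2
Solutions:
 u(a) = C1*exp(8*a/9)


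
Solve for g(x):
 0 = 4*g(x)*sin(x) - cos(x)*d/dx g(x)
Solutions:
 g(x) = C1/cos(x)^4


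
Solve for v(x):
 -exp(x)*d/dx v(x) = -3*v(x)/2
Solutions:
 v(x) = C1*exp(-3*exp(-x)/2)


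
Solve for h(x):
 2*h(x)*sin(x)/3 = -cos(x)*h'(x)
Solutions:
 h(x) = C1*cos(x)^(2/3)


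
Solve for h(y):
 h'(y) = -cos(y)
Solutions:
 h(y) = C1 - sin(y)
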